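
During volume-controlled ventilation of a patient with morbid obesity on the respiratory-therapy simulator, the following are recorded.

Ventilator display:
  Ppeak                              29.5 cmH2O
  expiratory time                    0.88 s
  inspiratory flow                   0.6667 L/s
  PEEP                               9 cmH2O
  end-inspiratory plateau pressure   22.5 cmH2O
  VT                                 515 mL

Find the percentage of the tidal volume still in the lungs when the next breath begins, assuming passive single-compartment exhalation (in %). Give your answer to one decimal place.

11.1

R = (PIP − Pplat)/V̇ = (29.5 − 22.5) / 0.6667 = 7.0/0.6667 = 10.499 cmH2O·s/L.
C = Vt/(Pplat − PEEP) = 515.0 / (22.5 − 9) = 515.0/13.5 = 38.148 mL/cmH2O.
τ = R × C = 10.499 × 0.03815 L/cmH2O = 0.4005 s.
Fraction remaining at end-expiration = e^(−Te/τ) = e^(−0.88/0.4005) = 0.1111 → 11.11%.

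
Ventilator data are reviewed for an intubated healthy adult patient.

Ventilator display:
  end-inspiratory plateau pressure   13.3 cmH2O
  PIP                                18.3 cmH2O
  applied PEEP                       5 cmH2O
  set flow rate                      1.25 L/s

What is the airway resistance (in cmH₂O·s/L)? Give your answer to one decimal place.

4.0

Raw = (PIP − Pplat) / flow = (18.3 − 13.3) / 1.25 = 5.0 / 1.25 = 4.0 cmH2O·s/L.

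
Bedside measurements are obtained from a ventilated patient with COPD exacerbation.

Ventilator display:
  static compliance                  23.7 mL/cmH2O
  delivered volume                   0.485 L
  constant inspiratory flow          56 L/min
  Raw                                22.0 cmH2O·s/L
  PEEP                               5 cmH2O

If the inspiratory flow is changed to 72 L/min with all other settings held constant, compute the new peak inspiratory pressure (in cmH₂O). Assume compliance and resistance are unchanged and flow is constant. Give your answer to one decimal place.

Flow: 56 L/min ÷ 60 = 0.9333 L/s.
New flow: 72 L/min ÷ 60 = 1.2 L/s.
PIP = Vt/C + R·V̇ + PEEP (constant-flow equation of motion).
Only the resistive term changes: ΔPIP = R × ΔV̇ = 22.0 × (1.2 − 0.9333) = 22.0 × 0.2667 = 5.867 cmH2O.
Original PIP = 485/23.7 + 22.0×0.9333 + 5 = 45.997 cmH2O; new PIP = 45.997 + (5.867) = 51.864 cmH2O.

51.9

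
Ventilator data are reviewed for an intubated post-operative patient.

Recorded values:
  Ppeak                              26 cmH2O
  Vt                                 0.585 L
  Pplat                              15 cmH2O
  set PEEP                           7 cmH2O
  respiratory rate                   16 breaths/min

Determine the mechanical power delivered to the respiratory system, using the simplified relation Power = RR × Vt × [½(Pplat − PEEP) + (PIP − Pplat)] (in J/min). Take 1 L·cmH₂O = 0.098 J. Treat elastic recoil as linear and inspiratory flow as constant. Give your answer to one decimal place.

Per-breath work = Vt × [½(Pplat−PEEP) + (PIP−Pplat)] = 0.585 × [0.5×8.0 + 11.0] = 0.585 × 15.0 = 8.775 L·cmH2O.
Power = 16 × 8.775 = 140.4 L·cmH2O/min.
× 0.098 J/(L·cmH2O) → 13.759 J/min.

13.8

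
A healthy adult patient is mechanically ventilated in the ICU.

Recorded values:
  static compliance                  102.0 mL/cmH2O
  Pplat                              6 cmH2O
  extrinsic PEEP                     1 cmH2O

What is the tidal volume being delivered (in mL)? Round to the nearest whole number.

Vt = Cstat × (Pplat − PEEP) = 102.0 × (6 − 1) = 102.0 × 5.0 = 510.0 mL.

510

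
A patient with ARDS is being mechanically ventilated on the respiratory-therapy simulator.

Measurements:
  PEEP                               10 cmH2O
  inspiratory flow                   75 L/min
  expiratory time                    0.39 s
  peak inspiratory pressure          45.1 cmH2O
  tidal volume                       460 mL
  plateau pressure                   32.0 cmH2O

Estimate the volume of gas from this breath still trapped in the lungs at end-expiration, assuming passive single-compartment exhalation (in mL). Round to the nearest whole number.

78

Flow: 75 L/min ÷ 60 = 1.25 L/s.
R = (PIP − Pplat)/V̇ = (45.1 − 32.0) / 1.25 = 13.1/1.25 = 10.48 cmH2O·s/L.
C = Vt/(Pplat − PEEP) = 460.0 / (32.0 − 10) = 460.0/22.0 = 20.909 mL/cmH2O.
τ = R × C = 10.48 × 0.02091 L/cmH2O = 0.2191 s.
Fraction remaining = e^(−Te/τ) = e^(−0.39/0.2191) = 0.1686.
Trapped volume = 460.0 × 0.1686 = 77.556 mL.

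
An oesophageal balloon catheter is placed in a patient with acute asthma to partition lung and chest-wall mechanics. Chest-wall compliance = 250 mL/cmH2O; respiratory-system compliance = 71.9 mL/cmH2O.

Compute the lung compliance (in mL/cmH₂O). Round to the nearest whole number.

101

1/CL = 1/Crs − 1/Ccw.
1/CL = 1/71.9 − 1/250 = 0.009908.
CL = 100.93 mL/cmH2O.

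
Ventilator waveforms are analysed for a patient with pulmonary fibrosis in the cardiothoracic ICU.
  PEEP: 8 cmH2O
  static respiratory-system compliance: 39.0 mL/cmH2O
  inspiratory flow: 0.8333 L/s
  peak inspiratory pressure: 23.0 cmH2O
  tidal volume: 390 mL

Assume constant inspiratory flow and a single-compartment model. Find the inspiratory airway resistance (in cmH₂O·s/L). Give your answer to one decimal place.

Equation of motion (constant flow): PIP = Vt/C + R·V̇ + PEEP.
R·V̇ = PIP − Vt/C − PEEP = 23.0 − 390/39.0 − 8 = 23.0 − 10.0 − 8 = 5.0 cmH2O.
R = 5.0 / 0.8333 = 6.0 cmH2O·s/L.

6.0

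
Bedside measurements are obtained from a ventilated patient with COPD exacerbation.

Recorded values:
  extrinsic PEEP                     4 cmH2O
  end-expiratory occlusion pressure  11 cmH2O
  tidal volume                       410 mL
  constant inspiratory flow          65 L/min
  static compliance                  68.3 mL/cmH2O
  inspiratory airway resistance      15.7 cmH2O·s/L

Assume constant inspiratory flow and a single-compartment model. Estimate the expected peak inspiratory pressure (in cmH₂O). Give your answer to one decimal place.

Flow: 65 L/min ÷ 60 = 1.0833 L/s.
Total PEEP = 11 cmH2O (set 4 + intrinsic 7); this is the baseline alveolar pressure.
Equation of motion (constant flow): PIP = Vt/C + R·V̇ + PEEP.
PIP = 410/68.3 + 15.7×1.0833 + 11 = 6.003 + 17.008 + 11 = 34.011 cmH2O.

34.0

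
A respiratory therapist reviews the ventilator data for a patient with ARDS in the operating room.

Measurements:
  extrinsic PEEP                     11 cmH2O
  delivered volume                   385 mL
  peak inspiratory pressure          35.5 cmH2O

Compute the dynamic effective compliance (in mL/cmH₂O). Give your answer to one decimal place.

Dynamic compliance = Vt / (PIP − PEEP) = 385 / (35.5 − 11) = 385 / 24.5 = 15.714 mL/cmH2O.

15.7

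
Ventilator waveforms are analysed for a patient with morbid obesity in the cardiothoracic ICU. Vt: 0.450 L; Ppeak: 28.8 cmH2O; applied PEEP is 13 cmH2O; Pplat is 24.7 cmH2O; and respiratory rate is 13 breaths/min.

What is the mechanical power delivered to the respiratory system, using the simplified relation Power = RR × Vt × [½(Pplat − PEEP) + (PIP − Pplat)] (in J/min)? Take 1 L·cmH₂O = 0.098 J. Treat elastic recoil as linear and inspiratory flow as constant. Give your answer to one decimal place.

5.7

Per-breath work = Vt × [½(Pplat−PEEP) + (PIP−Pplat)] = 0.450 × [0.5×11.7 + 4.1] = 0.450 × 9.95 = 4.478 L·cmH2O.
Power = 13 × 4.478 = 58.214 L·cmH2O/min.
× 0.098 J/(L·cmH2O) → 5.705 J/min.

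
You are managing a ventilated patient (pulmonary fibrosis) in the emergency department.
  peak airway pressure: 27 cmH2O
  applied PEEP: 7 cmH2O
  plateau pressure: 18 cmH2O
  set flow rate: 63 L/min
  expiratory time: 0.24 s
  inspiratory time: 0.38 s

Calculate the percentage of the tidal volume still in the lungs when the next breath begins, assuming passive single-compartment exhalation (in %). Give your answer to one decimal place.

46.2

Flow: 63 L/min ÷ 60 = 1.05 L/s.
Vt = flow × Ti = 1.05 L/s × 0.38 s × 1000 mL/L = 399.0 mL.
R = (PIP − Pplat)/V̇ = (27 − 18) / 1.05 = 9.0/1.05 = 8.571 cmH2O·s/L.
C = Vt/(Pplat − PEEP) = 399.0 / (18 − 7) = 399.0/11.0 = 36.273 mL/cmH2O.
τ = R × C = 8.571 × 0.03627 L/cmH2O = 0.3109 s.
Fraction remaining at end-expiration = e^(−Te/τ) = e^(−0.24/0.3109) = 0.4621 → 46.21%.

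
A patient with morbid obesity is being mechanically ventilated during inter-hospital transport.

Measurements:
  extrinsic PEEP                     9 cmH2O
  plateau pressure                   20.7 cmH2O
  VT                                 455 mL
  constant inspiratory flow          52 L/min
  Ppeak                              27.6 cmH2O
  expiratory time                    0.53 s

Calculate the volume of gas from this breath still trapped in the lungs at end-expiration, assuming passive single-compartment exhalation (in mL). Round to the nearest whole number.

Flow: 52 L/min ÷ 60 = 0.8667 L/s.
R = (PIP − Pplat)/V̇ = (27.6 − 20.7) / 0.8667 = 6.9/0.8667 = 7.961 cmH2O·s/L.
C = Vt/(Pplat − PEEP) = 455.0 / (20.7 − 9) = 455.0/11.7 = 38.889 mL/cmH2O.
τ = R × C = 7.961 × 0.03889 L/cmH2O = 0.3096 s.
Fraction remaining = e^(−Te/τ) = e^(−0.53/0.3096) = 0.1805.
Trapped volume = 455.0 × 0.1805 = 82.128 mL.

82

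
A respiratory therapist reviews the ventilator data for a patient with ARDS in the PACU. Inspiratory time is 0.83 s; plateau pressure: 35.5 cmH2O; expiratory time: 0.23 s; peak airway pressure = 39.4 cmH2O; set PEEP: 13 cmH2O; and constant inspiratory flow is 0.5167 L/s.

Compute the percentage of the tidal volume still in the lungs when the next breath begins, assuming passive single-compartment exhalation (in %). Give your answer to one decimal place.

Vt = flow × Ti = 0.5167 L/s × 0.83 s × 1000 mL/L = 428.86 mL.
R = (PIP − Pplat)/V̇ = (39.4 − 35.5) / 0.5167 = 3.9/0.5167 = 7.548 cmH2O·s/L.
C = Vt/(Pplat − PEEP) = 428.86 / (35.5 − 13) = 428.86/22.5 = 19.06 mL/cmH2O.
τ = R × C = 7.548 × 0.01906 L/cmH2O = 0.1439 s.
Fraction remaining at end-expiration = e^(−Te/τ) = e^(−0.23/0.1439) = 0.2022 → 20.22%.

20.2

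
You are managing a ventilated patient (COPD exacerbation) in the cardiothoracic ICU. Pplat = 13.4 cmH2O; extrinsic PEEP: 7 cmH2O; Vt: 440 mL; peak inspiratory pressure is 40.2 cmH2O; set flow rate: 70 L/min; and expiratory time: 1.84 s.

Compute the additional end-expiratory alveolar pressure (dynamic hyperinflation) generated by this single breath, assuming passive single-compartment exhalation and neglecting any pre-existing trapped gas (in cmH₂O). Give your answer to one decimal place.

Flow: 70 L/min ÷ 60 = 1.1667 L/s.
R = (PIP − Pplat)/V̇ = (40.2 − 13.4) / 1.1667 = 26.8/1.1667 = 22.971 cmH2O·s/L.
C = Vt/(Pplat − PEEP) = 440.0 / (13.4 − 7) = 440.0/6.4 = 68.75 mL/cmH2O.
τ = R × C = 22.971 × 0.06875 L/cmH2O = 1.579 s.
Fraction remaining = e^(−Te/τ) = e^(−1.84/1.579) = 0.3118; trapped volume = 440.0 × 0.3118 = 137.19 mL.
Additional alveolar pressure from trapping ≈ V_trapped / C = 137.19 / 68.75 = 1.995 cmH2O.

2.0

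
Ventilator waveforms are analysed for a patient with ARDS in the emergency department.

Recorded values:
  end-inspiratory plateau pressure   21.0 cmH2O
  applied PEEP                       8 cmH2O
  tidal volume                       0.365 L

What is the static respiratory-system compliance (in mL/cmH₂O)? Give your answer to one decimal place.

Cstat = Vt / (Pplat − PEEP) = 365 / (21.0 − 8) = 365 / 13.0 = 28.077 mL/cmH2O.

28.1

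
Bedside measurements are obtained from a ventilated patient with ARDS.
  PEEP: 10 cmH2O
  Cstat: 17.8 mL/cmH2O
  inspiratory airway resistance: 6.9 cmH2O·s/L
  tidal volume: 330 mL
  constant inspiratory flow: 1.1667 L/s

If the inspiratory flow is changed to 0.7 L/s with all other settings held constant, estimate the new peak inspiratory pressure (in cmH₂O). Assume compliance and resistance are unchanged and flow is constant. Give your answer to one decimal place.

33.4

PIP = Vt/C + R·V̇ + PEEP (constant-flow equation of motion).
Only the resistive term changes: ΔPIP = R × ΔV̇ = 6.9 × (0.7 − 1.1667) = 6.9 × -0.4667 = -3.22 cmH2O.
Original PIP = 330/17.8 + 6.9×1.1667 + 10 = 36.59 cmH2O; new PIP = 36.59 + (-3.22) = 33.37 cmH2O.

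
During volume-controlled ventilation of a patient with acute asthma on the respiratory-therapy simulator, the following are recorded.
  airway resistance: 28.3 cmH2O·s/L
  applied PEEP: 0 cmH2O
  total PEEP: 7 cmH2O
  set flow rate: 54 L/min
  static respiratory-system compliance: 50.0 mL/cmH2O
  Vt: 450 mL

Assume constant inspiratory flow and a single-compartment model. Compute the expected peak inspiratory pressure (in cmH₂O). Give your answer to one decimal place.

Flow: 54 L/min ÷ 60 = 0.9 L/s.
Total PEEP = 7 cmH2O (set 0 + intrinsic 7); this is the baseline alveolar pressure.
Equation of motion (constant flow): PIP = Vt/C + R·V̇ + PEEP.
PIP = 450/50.0 + 28.3×0.9 + 7 = 9.0 + 25.47 + 7 = 41.47 cmH2O.

41.5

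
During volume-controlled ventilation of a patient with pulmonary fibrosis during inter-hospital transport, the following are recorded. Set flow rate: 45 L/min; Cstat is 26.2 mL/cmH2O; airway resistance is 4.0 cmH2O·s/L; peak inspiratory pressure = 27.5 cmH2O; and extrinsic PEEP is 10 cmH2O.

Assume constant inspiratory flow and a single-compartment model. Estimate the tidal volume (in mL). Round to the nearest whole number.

380

Flow: 45 L/min ÷ 60 = 0.75 L/s.
Equation of motion (constant flow): PIP = Vt/C + R·V̇ + PEEP.
Vt/C = PIP − R·V̇ − PEEP = 27.5 − 3.0 − 10 = 14.5 cmH2O.
Vt = C × 14.5 = 26.2 × 14.5 = 379.9 mL.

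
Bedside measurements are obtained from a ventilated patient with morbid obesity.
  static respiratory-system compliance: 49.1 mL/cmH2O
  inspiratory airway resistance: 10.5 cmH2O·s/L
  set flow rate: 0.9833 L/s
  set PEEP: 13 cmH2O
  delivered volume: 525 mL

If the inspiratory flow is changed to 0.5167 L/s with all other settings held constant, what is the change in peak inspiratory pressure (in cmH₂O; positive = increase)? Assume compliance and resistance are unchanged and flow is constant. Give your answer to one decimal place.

-4.9

PIP = Vt/C + R·V̇ + PEEP (constant-flow equation of motion).
Only the resistive term changes: ΔPIP = R × ΔV̇ = 10.5 × (0.5167 − 0.9833) = 10.5 × -0.4666 = -4.899 cmH2O.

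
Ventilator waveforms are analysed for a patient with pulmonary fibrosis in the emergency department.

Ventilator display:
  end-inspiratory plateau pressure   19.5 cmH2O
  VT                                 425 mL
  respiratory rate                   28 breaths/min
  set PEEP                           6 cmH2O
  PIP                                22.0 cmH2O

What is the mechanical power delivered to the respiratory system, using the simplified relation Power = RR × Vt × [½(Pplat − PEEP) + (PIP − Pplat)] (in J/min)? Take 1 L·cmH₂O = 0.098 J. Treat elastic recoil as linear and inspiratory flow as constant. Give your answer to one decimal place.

10.8

Per-breath work = Vt × [½(Pplat−PEEP) + (PIP−Pplat)] = 0.425 × [0.5×13.5 + 2.5] = 0.425 × 9.25 = 3.931 L·cmH2O.
Power = 28 × 3.931 = 110.07 L·cmH2O/min.
× 0.098 J/(L·cmH2O) → 10.787 J/min.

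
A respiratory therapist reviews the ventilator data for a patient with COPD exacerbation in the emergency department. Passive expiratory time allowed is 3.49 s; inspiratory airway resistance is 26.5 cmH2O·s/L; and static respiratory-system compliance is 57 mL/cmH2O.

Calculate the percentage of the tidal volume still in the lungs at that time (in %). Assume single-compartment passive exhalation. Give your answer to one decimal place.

9.9

τ = R × C = 26.5 × 57 mL/cmH2O = 26.5 × 0.057 L/cmH2O = 1.511 s.
Passive exhalation: V(t)/V₀ = e^(−t/τ) = e^(−3.49/1.511) = 0.09929.
Fraction remaining = 0.09929 → 9.929%.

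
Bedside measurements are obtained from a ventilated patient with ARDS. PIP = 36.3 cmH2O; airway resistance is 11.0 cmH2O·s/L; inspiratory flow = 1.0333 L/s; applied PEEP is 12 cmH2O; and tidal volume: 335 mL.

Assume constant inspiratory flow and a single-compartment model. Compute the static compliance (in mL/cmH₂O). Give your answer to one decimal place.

25.9

Equation of motion (constant flow): PIP = Vt/C + R·V̇ + PEEP.
Vt/C = PIP − R·V̇ − PEEP = 36.3 − 11.0×1.0333 − 12 = 36.3 − 11.366 − 12 = 12.934 cmH2O.
C = Vt / 12.934 = 335 / 12.934 = 25.901 mL/cmH2O.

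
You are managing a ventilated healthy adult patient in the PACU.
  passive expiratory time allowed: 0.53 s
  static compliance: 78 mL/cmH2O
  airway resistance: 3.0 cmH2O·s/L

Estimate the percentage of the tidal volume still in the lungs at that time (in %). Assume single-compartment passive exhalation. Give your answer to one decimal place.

τ = R × C = 3.0 × 78 mL/cmH2O = 3.0 × 0.078 L/cmH2O = 0.234 s.
Passive exhalation: V(t)/V₀ = e^(−t/τ) = e^(−0.53/0.234) = 0.1038.
Fraction remaining = 0.1038 → 10.38%.

10.4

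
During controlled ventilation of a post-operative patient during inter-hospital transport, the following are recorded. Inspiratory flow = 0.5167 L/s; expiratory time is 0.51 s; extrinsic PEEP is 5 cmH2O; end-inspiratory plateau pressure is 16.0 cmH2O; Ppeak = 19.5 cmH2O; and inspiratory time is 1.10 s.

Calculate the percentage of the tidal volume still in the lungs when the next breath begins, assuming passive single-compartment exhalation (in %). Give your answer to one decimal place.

23.3

Vt = flow × Ti = 0.5167 L/s × 1.10 s × 1000 mL/L = 568.37 mL.
R = (PIP − Pplat)/V̇ = (19.5 − 16.0) / 0.5167 = 3.5/0.5167 = 6.774 cmH2O·s/L.
C = Vt/(Pplat − PEEP) = 568.37 / (16.0 − 5) = 568.37/11.0 = 51.67 mL/cmH2O.
τ = R × C = 6.774 × 0.05167 L/cmH2O = 0.35 s.
Fraction remaining at end-expiration = e^(−Te/τ) = e^(−0.51/0.35) = 0.2329 → 23.29%.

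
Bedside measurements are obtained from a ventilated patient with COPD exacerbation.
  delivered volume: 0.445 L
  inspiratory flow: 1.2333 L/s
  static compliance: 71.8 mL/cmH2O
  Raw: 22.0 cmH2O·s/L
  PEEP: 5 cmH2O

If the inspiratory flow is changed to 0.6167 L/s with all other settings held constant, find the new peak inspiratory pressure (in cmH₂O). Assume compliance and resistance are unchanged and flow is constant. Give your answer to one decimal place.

24.8

PIP = Vt/C + R·V̇ + PEEP (constant-flow equation of motion).
Only the resistive term changes: ΔPIP = R × ΔV̇ = 22.0 × (0.6167 − 1.2333) = 22.0 × -0.6166 = -13.565 cmH2O.
Original PIP = 445/71.8 + 22.0×1.2333 + 5 = 38.33 cmH2O; new PIP = 38.33 + (-13.565) = 24.765 cmH2O.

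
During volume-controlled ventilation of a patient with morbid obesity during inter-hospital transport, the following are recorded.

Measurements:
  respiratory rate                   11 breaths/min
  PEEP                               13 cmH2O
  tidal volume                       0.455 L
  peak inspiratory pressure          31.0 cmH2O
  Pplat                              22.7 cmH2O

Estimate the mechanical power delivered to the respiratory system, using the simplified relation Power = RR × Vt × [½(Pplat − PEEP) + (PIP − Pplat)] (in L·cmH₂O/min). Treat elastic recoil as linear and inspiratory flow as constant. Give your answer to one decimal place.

65.8

Per-breath work = Vt × [½(Pplat−PEEP) + (PIP−Pplat)] = 0.455 × [0.5×9.7 + 8.3] = 0.455 × 13.15 = 5.983 L·cmH2O.
Power = 11 × 5.983 = 65.813 L·cmH2O/min.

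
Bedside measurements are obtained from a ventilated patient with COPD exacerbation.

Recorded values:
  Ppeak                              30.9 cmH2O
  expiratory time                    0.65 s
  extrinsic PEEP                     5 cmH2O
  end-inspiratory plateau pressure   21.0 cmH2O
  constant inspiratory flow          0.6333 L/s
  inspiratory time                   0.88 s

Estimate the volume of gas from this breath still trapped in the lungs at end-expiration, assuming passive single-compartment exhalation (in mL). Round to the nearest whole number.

169

Vt = flow × Ti = 0.6333 L/s × 0.88 s × 1000 mL/L = 557.3 mL.
R = (PIP − Pplat)/V̇ = (30.9 − 21.0) / 0.6333 = 9.9/0.6333 = 15.632 cmH2O·s/L.
C = Vt/(Pplat − PEEP) = 557.3 / (21.0 − 5) = 557.3/16.0 = 34.831 mL/cmH2O.
τ = R × C = 15.632 × 0.03483 L/cmH2O = 0.5445 s.
Fraction remaining = e^(−Te/τ) = e^(−0.65/0.5445) = 0.3031.
Trapped volume = 557.3 × 0.3031 = 168.92 mL.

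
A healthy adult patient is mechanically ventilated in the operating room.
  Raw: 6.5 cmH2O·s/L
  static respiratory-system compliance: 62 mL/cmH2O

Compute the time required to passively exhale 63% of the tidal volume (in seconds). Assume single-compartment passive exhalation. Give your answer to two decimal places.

0.40

τ = R × C = 6.5 × 62 mL/cmH2O = 6.5 × 0.062 L/cmH2O = 0.403 s.
Exhaled fraction f = 1 − e^(−t/τ) → t = −τ·ln(1 − f) = −0.403·ln(0.37) = 0.4007 s.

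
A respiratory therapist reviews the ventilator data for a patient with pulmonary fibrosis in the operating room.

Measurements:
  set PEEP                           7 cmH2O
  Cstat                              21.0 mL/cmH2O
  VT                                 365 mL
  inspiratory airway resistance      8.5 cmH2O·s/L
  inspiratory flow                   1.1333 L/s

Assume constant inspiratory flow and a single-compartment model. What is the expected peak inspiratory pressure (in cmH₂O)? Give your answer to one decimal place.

Equation of motion (constant flow): PIP = Vt/C + R·V̇ + PEEP.
PIP = 365/21.0 + 8.5×1.1333 + 7 = 17.381 + 9.633 + 7 = 34.014 cmH2O.

34.0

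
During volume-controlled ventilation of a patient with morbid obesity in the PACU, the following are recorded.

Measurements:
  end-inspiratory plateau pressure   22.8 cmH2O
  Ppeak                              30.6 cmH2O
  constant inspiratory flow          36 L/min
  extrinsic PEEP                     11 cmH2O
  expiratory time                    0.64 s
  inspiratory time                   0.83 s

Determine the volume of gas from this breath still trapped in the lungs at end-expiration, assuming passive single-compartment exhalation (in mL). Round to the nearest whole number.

Flow: 36 L/min ÷ 60 = 0.6 L/s.
Vt = flow × Ti = 0.6 L/s × 0.83 s × 1000 mL/L = 498.0 mL.
R = (PIP − Pplat)/V̇ = (30.6 − 22.8) / 0.6 = 7.8/0.6 = 13.0 cmH2O·s/L.
C = Vt/(Pplat − PEEP) = 498.0 / (22.8 − 11) = 498.0/11.8 = 42.203 mL/cmH2O.
τ = R × C = 13.0 × 0.0422 L/cmH2O = 0.5486 s.
Fraction remaining = e^(−Te/τ) = e^(−0.64/0.5486) = 0.3114.
Trapped volume = 498.0 × 0.3114 = 155.08 mL.

155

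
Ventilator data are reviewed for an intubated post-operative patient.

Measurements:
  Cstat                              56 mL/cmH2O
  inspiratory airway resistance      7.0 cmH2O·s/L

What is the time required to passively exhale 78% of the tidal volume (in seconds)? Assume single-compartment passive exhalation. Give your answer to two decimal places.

0.59

τ = R × C = 7.0 × 56 mL/cmH2O = 7.0 × 0.056 L/cmH2O = 0.392 s.
Exhaled fraction f = 1 − e^(−t/τ) → t = −τ·ln(1 − f) = −0.392·ln(0.22) = 0.5935 s.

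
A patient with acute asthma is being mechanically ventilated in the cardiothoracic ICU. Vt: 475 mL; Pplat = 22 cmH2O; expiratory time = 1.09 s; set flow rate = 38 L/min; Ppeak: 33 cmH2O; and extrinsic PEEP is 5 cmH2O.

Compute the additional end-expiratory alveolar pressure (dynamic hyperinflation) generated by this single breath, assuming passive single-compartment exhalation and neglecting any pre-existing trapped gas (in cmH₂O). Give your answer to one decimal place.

Flow: 38 L/min ÷ 60 = 0.6333 L/s.
R = (PIP − Pplat)/V̇ = (33 − 22) / 0.6333 = 11.0/0.6333 = 17.369 cmH2O·s/L.
C = Vt/(Pplat − PEEP) = 475.0 / (22 − 5) = 475.0/17.0 = 27.941 mL/cmH2O.
τ = R × C = 17.369 × 0.02794 L/cmH2O = 0.4853 s.
Fraction remaining = e^(−Te/τ) = e^(−1.09/0.4853) = 0.1058; trapped volume = 475.0 × 0.1058 = 50.255 mL.
Additional alveolar pressure from trapping ≈ V_trapped / C = 50.255 / 27.941 = 1.799 cmH2O.

1.8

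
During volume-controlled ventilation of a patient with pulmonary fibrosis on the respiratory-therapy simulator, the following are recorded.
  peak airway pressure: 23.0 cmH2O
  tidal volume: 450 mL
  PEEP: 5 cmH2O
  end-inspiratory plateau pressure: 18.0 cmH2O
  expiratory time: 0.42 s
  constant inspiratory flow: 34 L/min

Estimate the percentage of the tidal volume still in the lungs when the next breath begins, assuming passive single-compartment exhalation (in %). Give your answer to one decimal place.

25.3

Flow: 34 L/min ÷ 60 = 0.5667 L/s.
R = (PIP − Pplat)/V̇ = (23.0 − 18.0) / 0.5667 = 5.0/0.5667 = 8.823 cmH2O·s/L.
C = Vt/(Pplat − PEEP) = 450.0 / (18.0 − 5) = 450.0/13.0 = 34.615 mL/cmH2O.
τ = R × C = 8.823 × 0.03462 L/cmH2O = 0.3055 s.
Fraction remaining at end-expiration = e^(−Te/τ) = e^(−0.42/0.3055) = 0.2529 → 25.29%.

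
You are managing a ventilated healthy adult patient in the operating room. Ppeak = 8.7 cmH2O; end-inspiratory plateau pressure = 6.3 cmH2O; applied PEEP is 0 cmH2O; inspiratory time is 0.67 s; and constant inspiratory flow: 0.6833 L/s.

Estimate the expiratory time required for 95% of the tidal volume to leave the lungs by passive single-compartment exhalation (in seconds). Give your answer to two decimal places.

Vt = flow × Ti = 0.6833 L/s × 0.67 s × 1000 mL/L = 457.81 mL.
R = (PIP − Pplat)/V̇ = (8.7 − 6.3) / 0.6833 = 2.4/0.6833 = 3.512 cmH2O·s/L.
C = Vt/(Pplat − PEEP) = 457.81 / (6.3 − 0) = 457.81/6.3 = 72.668 mL/cmH2O.
τ = R × C = 3.512 × 0.07267 L/cmH2O = 0.2552 s.
t = −τ·ln(1 − 0.95) = −0.2552·ln(0.05) = 0.7645 s.

0.76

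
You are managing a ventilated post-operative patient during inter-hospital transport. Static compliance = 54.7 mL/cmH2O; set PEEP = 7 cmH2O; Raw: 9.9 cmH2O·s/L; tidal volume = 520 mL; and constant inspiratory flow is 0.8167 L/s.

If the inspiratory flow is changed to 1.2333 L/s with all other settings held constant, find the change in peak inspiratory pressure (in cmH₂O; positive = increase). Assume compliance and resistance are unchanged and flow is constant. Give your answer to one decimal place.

PIP = Vt/C + R·V̇ + PEEP (constant-flow equation of motion).
Only the resistive term changes: ΔPIP = R × ΔV̇ = 9.9 × (1.2333 − 0.8167) = 9.9 × 0.4166 = 4.124 cmH2O.

4.1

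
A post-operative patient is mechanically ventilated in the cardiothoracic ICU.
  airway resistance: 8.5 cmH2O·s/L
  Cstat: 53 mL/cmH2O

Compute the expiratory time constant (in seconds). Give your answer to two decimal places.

0.45

τ = R × C = 8.5 × 53 mL/cmH2O = 8.5 × 0.053 L/cmH2O = 0.4505 s.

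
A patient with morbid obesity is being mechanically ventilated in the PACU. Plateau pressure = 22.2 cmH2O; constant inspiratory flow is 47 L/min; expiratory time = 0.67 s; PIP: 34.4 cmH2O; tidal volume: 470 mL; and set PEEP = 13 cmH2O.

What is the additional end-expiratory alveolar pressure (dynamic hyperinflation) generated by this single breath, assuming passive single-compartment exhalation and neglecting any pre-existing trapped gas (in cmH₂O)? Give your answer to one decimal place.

4.0

Flow: 47 L/min ÷ 60 = 0.7833 L/s.
R = (PIP − Pplat)/V̇ = (34.4 − 22.2) / 0.7833 = 12.2/0.7833 = 15.575 cmH2O·s/L.
C = Vt/(Pplat − PEEP) = 470.0 / (22.2 − 13) = 470.0/9.2 = 51.087 mL/cmH2O.
τ = R × C = 15.575 × 0.05109 L/cmH2O = 0.7957 s.
Fraction remaining = e^(−Te/τ) = e^(−0.67/0.7957) = 0.4308; trapped volume = 470.0 × 0.4308 = 202.48 mL.
Additional alveolar pressure from trapping ≈ V_trapped / C = 202.48 / 51.087 = 3.963 cmH2O.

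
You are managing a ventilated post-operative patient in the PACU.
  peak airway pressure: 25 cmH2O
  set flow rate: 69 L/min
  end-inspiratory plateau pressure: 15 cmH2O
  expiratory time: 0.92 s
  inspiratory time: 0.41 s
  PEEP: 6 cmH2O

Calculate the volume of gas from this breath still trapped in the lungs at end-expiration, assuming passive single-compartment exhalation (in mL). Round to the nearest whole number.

63

Flow: 69 L/min ÷ 60 = 1.15 L/s.
Vt = flow × Ti = 1.15 L/s × 0.41 s × 1000 mL/L = 471.5 mL.
R = (PIP − Pplat)/V̇ = (25 − 15) / 1.15 = 10.0/1.15 = 8.696 cmH2O·s/L.
C = Vt/(Pplat − PEEP) = 471.5 / (15 − 6) = 471.5/9.0 = 52.389 mL/cmH2O.
τ = R × C = 8.696 × 0.05239 L/cmH2O = 0.4556 s.
Fraction remaining = e^(−Te/τ) = e^(−0.92/0.4556) = 0.1327.
Trapped volume = 471.5 × 0.1327 = 62.568 mL.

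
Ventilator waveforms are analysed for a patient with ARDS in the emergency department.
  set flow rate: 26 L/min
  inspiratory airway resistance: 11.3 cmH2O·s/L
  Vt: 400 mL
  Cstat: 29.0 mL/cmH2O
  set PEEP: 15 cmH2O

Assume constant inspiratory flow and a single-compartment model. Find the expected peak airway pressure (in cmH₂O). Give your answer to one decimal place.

33.7

Flow: 26 L/min ÷ 60 = 0.4333 L/s.
Equation of motion (constant flow): PIP = Vt/C + R·V̇ + PEEP.
PIP = 400/29.0 + 11.3×0.4333 + 15 = 13.793 + 4.896 + 15 = 33.689 cmH2O.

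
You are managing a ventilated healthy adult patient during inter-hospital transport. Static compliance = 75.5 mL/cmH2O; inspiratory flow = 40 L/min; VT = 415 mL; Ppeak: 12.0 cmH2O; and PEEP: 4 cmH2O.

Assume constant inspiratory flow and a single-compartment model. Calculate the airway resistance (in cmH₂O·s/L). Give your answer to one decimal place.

Flow: 40 L/min ÷ 60 = 0.6667 L/s.
Equation of motion (constant flow): PIP = Vt/C + R·V̇ + PEEP.
R·V̇ = PIP − Vt/C − PEEP = 12.0 − 415/75.5 − 4 = 12.0 − 5.497 − 4 = 2.503 cmH2O.
R = 2.503 / 0.6667 = 3.754 cmH2O·s/L.

3.8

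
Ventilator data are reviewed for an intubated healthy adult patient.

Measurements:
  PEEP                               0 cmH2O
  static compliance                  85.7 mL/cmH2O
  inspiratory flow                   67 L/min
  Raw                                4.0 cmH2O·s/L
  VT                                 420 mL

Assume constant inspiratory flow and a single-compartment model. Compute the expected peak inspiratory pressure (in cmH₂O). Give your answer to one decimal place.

9.4

Flow: 67 L/min ÷ 60 = 1.1167 L/s.
Equation of motion (constant flow): PIP = Vt/C + R·V̇ + PEEP.
PIP = 420/85.7 + 4.0×1.1167 + 0 = 4.901 + 4.467 + 0 = 9.368 cmH2O.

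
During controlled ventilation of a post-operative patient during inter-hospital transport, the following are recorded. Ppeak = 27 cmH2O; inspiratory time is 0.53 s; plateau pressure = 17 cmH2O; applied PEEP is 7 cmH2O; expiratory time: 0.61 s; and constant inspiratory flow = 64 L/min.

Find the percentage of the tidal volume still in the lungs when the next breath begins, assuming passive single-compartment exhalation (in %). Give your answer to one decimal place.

Flow: 64 L/min ÷ 60 = 1.0667 L/s.
Vt = flow × Ti = 1.0667 L/s × 0.53 s × 1000 mL/L = 565.35 mL.
R = (PIP − Pplat)/V̇ = (27 − 17) / 1.0667 = 10.0/1.0667 = 9.375 cmH2O·s/L.
C = Vt/(Pplat − PEEP) = 565.35 / (17 − 7) = 565.35/10.0 = 56.535 mL/cmH2O.
τ = R × C = 9.375 × 0.05654 L/cmH2O = 0.5301 s.
Fraction remaining at end-expiration = e^(−Te/τ) = e^(−0.61/0.5301) = 0.3164 → 31.64%.

31.6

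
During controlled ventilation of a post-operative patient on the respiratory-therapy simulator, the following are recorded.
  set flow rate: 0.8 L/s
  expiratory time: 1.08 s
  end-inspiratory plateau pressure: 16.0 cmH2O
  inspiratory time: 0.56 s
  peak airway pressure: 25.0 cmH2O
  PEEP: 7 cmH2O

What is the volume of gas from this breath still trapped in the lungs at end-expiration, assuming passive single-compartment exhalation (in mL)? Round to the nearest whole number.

65

Vt = flow × Ti = 0.8 L/s × 0.56 s × 1000 mL/L = 448.0 mL.
R = (PIP − Pplat)/V̇ = (25.0 − 16.0) / 0.8 = 9.0/0.8 = 11.25 cmH2O·s/L.
C = Vt/(Pplat − PEEP) = 448.0 / (16.0 − 7) = 448.0/9.0 = 49.778 mL/cmH2O.
τ = R × C = 11.25 × 0.04978 L/cmH2O = 0.56 s.
Fraction remaining = e^(−Te/τ) = e^(−1.08/0.56) = 0.1454.
Trapped volume = 448.0 × 0.1454 = 65.139 mL.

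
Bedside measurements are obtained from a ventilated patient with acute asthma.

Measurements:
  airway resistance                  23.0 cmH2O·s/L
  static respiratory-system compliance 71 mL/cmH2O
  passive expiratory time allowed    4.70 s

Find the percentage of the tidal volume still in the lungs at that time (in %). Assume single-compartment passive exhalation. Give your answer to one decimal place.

τ = R × C = 23.0 × 71 mL/cmH2O = 23.0 × 0.071 L/cmH2O = 1.633 s.
Passive exhalation: V(t)/V₀ = e^(−t/τ) = e^(−4.70/1.633) = 0.05624.
Fraction remaining = 0.05624 → 5.624%.

5.6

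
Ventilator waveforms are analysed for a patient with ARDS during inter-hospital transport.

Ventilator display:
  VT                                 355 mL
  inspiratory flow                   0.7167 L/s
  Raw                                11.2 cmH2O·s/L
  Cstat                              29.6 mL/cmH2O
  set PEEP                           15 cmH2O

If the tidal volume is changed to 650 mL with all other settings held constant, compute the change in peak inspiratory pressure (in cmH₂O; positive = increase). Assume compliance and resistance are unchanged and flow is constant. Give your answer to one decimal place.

PIP = Vt/C + R·V̇ + PEEP (constant-flow equation of motion).
Only the elastic term changes: ΔPIP = ΔVt / C = (650 − 355) / 29.6 = 9.966 cmH2O.

10.0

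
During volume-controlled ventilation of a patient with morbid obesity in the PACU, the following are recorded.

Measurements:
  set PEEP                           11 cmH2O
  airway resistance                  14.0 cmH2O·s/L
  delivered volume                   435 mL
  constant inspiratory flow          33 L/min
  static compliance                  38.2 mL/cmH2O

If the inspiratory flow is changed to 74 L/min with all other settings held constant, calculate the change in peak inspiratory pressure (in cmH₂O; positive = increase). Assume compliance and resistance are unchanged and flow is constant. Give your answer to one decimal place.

9.6

Flow: 33 L/min ÷ 60 = 0.55 L/s.
New flow: 74 L/min ÷ 60 = 1.2333 L/s.
PIP = Vt/C + R·V̇ + PEEP (constant-flow equation of motion).
Only the resistive term changes: ΔPIP = R × ΔV̇ = 14.0 × (1.2333 − 0.55) = 14.0 × 0.6833 = 9.566 cmH2O.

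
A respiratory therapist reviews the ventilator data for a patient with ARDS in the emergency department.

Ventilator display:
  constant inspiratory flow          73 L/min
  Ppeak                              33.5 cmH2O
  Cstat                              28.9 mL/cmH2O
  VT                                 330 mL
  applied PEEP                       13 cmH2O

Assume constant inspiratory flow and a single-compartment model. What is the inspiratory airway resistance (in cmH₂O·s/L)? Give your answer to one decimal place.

7.5

Flow: 73 L/min ÷ 60 = 1.2167 L/s.
Equation of motion (constant flow): PIP = Vt/C + R·V̇ + PEEP.
R·V̇ = PIP − Vt/C − PEEP = 33.5 − 330/28.9 − 13 = 33.5 − 11.419 − 13 = 9.081 cmH2O.
R = 9.081 / 1.2167 = 7.464 cmH2O·s/L.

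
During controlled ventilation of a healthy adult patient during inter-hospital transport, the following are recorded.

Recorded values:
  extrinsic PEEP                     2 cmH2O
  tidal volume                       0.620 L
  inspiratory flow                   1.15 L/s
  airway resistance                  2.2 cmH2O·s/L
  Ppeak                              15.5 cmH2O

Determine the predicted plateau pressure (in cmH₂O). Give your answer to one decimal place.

13.0

Pplat = PIP − Raw × flow = 15.5 − 2.2 × 1.15 = 15.5 − 2.53 = 12.97 cmH2O.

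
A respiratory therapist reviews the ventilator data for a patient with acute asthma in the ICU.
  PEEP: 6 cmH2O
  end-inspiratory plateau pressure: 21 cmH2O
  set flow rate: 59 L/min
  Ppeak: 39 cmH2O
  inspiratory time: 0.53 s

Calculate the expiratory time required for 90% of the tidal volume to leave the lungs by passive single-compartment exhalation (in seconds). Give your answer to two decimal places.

Flow: 59 L/min ÷ 60 = 0.9833 L/s.
Vt = flow × Ti = 0.9833 L/s × 0.53 s × 1000 mL/L = 521.15 mL.
R = (PIP − Pplat)/V̇ = (39 − 21) / 0.9833 = 18.0/0.9833 = 18.306 cmH2O·s/L.
C = Vt/(Pplat − PEEP) = 521.15 / (21 − 6) = 521.15/15.0 = 34.743 mL/cmH2O.
τ = R × C = 18.306 × 0.03474 L/cmH2O = 0.636 s.
t = −τ·ln(1 − 0.90) = −0.636·ln(0.1) = 1.464 s.

1.46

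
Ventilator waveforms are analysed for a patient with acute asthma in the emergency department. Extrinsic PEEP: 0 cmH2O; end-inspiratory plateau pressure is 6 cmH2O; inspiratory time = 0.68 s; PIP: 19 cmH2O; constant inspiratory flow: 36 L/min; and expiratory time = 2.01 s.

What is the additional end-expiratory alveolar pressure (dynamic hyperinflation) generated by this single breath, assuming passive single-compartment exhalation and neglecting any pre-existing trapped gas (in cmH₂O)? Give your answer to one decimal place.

1.5

Flow: 36 L/min ÷ 60 = 0.6 L/s.
Vt = flow × Ti = 0.6 L/s × 0.68 s × 1000 mL/L = 408.0 mL.
R = (PIP − Pplat)/V̇ = (19 − 6) / 0.6 = 13.0/0.6 = 21.667 cmH2O·s/L.
C = Vt/(Pplat − PEEP) = 408.0 / (6 − 0) = 408.0/6.0 = 68.0 mL/cmH2O.
τ = R × C = 21.667 × 0.068 L/cmH2O = 1.473 s.
Fraction remaining = e^(−Te/τ) = e^(−2.01/1.473) = 0.2555; trapped volume = 408.0 × 0.2555 = 104.24 mL.
Additional alveolar pressure from trapping ≈ V_trapped / C = 104.24 / 68.0 = 1.533 cmH2O.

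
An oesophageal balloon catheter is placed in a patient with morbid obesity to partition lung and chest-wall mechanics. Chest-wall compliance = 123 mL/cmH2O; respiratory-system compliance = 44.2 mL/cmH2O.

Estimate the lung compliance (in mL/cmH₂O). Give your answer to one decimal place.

69.0

1/CL = 1/Crs − 1/Ccw.
1/CL = 1/44.2 − 1/123 = 0.01449.
CL = 69.013 mL/cmH2O.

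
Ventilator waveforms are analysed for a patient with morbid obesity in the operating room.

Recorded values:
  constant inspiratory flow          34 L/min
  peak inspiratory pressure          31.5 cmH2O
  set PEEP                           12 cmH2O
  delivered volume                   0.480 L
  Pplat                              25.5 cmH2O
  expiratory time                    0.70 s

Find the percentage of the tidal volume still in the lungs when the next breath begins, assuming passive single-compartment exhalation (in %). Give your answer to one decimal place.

15.6

Flow: 34 L/min ÷ 60 = 0.5667 L/s.
R = (PIP − Pplat)/V̇ = (31.5 − 25.5) / 0.5667 = 6.0/0.5667 = 10.588 cmH2O·s/L.
C = Vt/(Pplat − PEEP) = 480.0 / (25.5 − 12) = 480.0/13.5 = 35.556 mL/cmH2O.
τ = R × C = 10.588 × 0.03556 L/cmH2O = 0.3765 s.
Fraction remaining at end-expiration = e^(−Te/τ) = e^(−0.70/0.3765) = 0.1558 → 15.58%.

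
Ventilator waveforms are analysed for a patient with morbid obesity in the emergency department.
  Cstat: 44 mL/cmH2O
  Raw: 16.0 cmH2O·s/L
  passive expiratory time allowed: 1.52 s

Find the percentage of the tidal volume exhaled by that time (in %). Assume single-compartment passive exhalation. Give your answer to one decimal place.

88.5

τ = R × C = 16.0 × 44 mL/cmH2O = 16.0 × 0.044 L/cmH2O = 0.704 s.
Passive exhalation: V(t)/V₀ = e^(−t/τ) = e^(−1.52/0.704) = 0.1154.
Fraction exhaled = 1 − 0.1154 = 0.8846 → 88.46%.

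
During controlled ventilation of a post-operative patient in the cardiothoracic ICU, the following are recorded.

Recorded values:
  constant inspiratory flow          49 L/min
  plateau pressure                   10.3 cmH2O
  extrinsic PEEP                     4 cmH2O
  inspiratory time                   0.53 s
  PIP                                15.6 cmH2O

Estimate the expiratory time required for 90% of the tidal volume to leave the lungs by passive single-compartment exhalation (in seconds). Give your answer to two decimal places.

Flow: 49 L/min ÷ 60 = 0.8167 L/s.
Vt = flow × Ti = 0.8167 L/s × 0.53 s × 1000 mL/L = 432.85 mL.
R = (PIP − Pplat)/V̇ = (15.6 − 10.3) / 0.8167 = 5.3/0.8167 = 6.49 cmH2O·s/L.
C = Vt/(Pplat − PEEP) = 432.85 / (10.3 − 4) = 432.85/6.3 = 68.706 mL/cmH2O.
τ = R × C = 6.49 × 0.06871 L/cmH2O = 0.4459 s.
t = −τ·ln(1 − 0.90) = −0.4459·ln(0.1) = 1.027 s.

1.03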